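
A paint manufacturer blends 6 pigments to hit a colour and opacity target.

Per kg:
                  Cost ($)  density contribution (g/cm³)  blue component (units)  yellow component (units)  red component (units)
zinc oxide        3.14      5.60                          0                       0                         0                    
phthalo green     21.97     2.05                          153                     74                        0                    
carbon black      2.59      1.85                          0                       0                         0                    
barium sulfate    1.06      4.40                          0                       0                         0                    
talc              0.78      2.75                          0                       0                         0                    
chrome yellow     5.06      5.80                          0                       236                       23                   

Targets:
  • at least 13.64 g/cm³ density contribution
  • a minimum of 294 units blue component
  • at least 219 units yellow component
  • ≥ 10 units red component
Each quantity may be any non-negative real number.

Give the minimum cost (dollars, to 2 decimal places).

This is a linear program. Let x1 = kg of zinc oxide, x2 = kg of phthalo green, x3 = kg of carbon black, x4 = kg of barium sulfate, x5 = kg of talc, x6 = kg of chrome yellow.
Minimize 3.14x1 + 21.97x2 + 2.59x3 + 1.06x4 + 0.78x5 + 5.06x6 subject to:
  5.6x1 + 2.05x2 + 1.85x3 + 4.4x4 + 2.75x5 + 5.8x6 ≥ 13.64   (density contribution)
  153x2 ≥ 294   (blue component)
  74x2 + 236x6 ≥ 219   (yellow component)
  23x6 ≥ 10   (red component)
  x1, x2, x3, x4, x5, x6 ≥ 0.
At the optimum only phthalo green, barium sulfate, chrome yellow are positive (zinc oxide, carbon black, talc = 0). There the density contribution, blue component, red component constraints are tight.
That vertex is x2 = 1.9216, x4 = 1.6316, x6 = 0.43478.
Cost = 21.97·1.9216 + 1.06·1.6316 + 5.06·0.43478 = 46.1470.

$46.15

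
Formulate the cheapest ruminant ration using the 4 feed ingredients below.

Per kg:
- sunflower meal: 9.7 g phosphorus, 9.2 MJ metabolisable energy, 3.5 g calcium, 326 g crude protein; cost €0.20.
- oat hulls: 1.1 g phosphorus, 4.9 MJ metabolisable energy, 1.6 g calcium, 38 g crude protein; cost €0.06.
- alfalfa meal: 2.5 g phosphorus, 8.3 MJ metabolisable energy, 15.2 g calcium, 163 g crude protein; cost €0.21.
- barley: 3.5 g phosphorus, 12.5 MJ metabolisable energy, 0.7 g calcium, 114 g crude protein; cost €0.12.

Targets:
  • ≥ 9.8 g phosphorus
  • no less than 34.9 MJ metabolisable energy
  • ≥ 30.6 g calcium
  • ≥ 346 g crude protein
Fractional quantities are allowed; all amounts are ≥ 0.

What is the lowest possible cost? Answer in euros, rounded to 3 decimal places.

Treat it as an LP. Let x1 = kg of sunflower meal, x2 = kg of oat hulls, x3 = kg of alfalfa meal, x4 = kg of barley.
min 0.2x1 + 0.06x2 + 0.21x3 + 0.12x4 subject to:
  9.7x1 + 1.1x2 + 2.5x3 + 3.5x4 ≥ 9.8   (phosphorus)
  9.2x1 + 4.9x2 + 8.3x3 + 12.5x4 ≥ 34.9   (metabolisable energy)
  3.5x1 + 1.6x2 + 15.2x3 + 0.7x4 ≥ 30.6   (calcium)
  326x1 + 38x2 + 163x3 + 114x4 ≥ 346   (crude protein)
  x1, x2, x3, x4 ≥ 0.
The minimum-cost mix takes nothing from sunflower meal, oat hulls — only alfalfa meal, barley. There the metabolisable energy and calcium constraints are tight.
Solving gives x3 = 1.944, x4 = 1.501.
Hence cost = 0.21·1.944 + 0.12·1.501 = €0.58836.

€0.588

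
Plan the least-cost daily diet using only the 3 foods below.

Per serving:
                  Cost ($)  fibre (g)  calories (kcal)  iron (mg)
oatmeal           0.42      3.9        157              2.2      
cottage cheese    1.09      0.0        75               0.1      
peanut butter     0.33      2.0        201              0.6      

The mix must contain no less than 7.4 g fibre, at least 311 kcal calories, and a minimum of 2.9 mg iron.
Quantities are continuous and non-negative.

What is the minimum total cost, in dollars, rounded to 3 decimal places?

This is a linear program. Let x1 = servings of oatmeal, x2 = servings of cottage cheese, x3 = servings of peanut butter.
min 0.42x1 + 1.09x2 + 0.33x3 subject to:
  3.9x1 + 2x3 ≥ 7.4   (fibre)
  157x1 + 75x2 + 201x3 ≥ 311   (calories)
  2.2x1 + 0.1x2 + 0.6x3 ≥ 2.9   (iron)
  x1, x2, x3 ≥ 0.
The minimum-cost mix takes nothing from cottage cheese — only oatmeal, peanut butter. The fibre and calories requirements are met with equality.
So oatmeal = 1.8417 servings, peanut butter = 0.10875 servings.
Total cost: 0.42·1.8417 + 0.33·0.10875 = 0.80940.

$0.809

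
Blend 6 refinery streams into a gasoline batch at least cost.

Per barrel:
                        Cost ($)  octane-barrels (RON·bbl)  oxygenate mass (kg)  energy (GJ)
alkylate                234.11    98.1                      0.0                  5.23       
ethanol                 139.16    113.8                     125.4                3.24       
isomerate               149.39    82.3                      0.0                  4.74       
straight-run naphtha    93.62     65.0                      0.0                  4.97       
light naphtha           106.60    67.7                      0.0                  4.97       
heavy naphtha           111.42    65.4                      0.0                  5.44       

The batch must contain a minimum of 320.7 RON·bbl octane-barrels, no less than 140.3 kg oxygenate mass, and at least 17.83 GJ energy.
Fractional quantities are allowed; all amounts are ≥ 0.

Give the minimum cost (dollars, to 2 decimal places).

$431.59

This is a linear program. Let x1 = barrels of alkylate, x2 = barrels of ethanol, x3 = barrels of isomerate, x4 = barrels of straight-run naphtha, x5 = barrels of light naphtha, x6 = barrels of heavy naphtha.
Minimise 234.11x1 + 139.16x2 + 149.39x3 + 93.62x4 + 106.6x5 + 111.42x6 s.t.:
  98.1x1 + 113.8x2 + 82.3x3 + 65x4 + 67.7x5 + 65.4x6 ≥ 320.7   (octane-barrels)
  125.4x2 ≥ 140.3   (oxygenate mass)
  5.23x1 + 3.24x2 + 4.74x3 + 4.97x4 + 4.97x5 + 5.44x6 ≥ 17.83   (energy)
  x1, x2, x3, x4, x5, x6 ≥ 0.
The minimum-cost mix takes nothing from alkylate, isomerate, light naphtha, heavy naphtha — only ethanol, straight-run naphtha. There the octane-barrels and energy constraints are tight.
Optimal quantities: ethanol = 1.2252 barrels, straight-run naphtha = 2.7888 barrels.
Total cost: 139.16·1.2252 + 93.62·2.7888 = 431.5863.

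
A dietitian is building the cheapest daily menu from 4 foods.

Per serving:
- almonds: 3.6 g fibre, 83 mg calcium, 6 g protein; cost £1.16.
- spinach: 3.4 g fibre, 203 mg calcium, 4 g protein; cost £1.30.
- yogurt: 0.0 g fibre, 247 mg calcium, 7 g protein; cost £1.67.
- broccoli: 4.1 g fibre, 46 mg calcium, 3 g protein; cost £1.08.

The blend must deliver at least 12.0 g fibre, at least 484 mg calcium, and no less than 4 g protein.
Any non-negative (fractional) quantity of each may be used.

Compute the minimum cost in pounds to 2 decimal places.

£4.02

Treat it as an LP. Let x1 = servings of almonds, x2 = servings of spinach, x3 = servings of yogurt, x4 = servings of broccoli.
Minimize 1.16x1 + 1.3x2 + 1.67x3 + 1.08x4 with:
  3.6x1 + 3.4x2 + 4.1x4 ≥ 12   (fibre)
  83x1 + 203x2 + 247x3 + 46x4 ≥ 484   (calcium)
  6x1 + 4x2 + 7x3 + 3x4 ≥ 4   (protein)
  x1, x2, x3, x4 ≥ 0.
The optimal basis is {spinach, broccoli}; almonds, yogurt drop out. Binding constraints: fibre and calcium.
So spinach = 2.119 servings, broccoli = 1.169 servings.
Hence cost = 1.3·2.119 + 1.08·1.169 = £4.0172.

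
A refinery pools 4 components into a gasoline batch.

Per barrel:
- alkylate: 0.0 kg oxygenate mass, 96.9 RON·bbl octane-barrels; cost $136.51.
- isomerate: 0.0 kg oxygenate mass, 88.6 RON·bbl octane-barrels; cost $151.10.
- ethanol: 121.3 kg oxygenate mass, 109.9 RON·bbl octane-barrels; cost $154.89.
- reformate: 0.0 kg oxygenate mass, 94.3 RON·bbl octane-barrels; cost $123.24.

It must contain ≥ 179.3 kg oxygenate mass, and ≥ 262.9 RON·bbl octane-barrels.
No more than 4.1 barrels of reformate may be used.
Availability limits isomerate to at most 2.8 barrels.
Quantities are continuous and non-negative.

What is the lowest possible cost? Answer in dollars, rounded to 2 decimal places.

Let x1 = barrels of alkylate, x2 = barrels of isomerate, x3 = barrels of ethanol, x4 = barrels of reformate.
Minimise 136.51x1 + 151.1x2 + 154.89x3 + 123.24x4 subject to:
  121.3x3 ≥ 179.3   (oxygenate mass)
  96.9x1 + 88.6x2 + 109.9x3 + 94.3x4 ≥ 262.9   (octane-barrels)
  x4 ≤ 4.1
  x2 ≤ 2.8
  x1, x2, x3, x4 ≥ 0.
At the optimum only ethanol, reformate are positive (alkylate, isomerate = 0). The oxygenate mass and octane-barrels requirements are met with equality.
Solving gives x3 = 1.4782, x4 = 1.0652.
Objective = 154.89·1.4782 + 123.24·1.0652 = 360.2336.

$360.23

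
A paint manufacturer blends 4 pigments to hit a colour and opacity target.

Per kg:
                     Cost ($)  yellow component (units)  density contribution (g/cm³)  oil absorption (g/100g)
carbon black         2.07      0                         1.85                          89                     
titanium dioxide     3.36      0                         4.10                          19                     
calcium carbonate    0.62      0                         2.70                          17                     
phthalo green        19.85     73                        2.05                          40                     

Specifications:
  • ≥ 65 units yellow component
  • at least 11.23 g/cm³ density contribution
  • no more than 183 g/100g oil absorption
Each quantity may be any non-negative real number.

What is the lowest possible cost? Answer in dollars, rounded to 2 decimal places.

Let x1 = kg of carbon black, x2 = kg of titanium dioxide, x3 = kg of calcium carbonate, x4 = kg of phthalo green.
Minimize 2.07x1 + 3.36x2 + 0.62x3 + 19.85x4 s.t.:
  73x4 ≥ 65   (yellow component)
  1.85x1 + 4.1x2 + 2.7x3 + 2.05x4 ≥ 11.23   (density contribution)
  89x1 + 19x2 + 17x3 + 40x4 ≤ 183   (oil absorption)
  x1, x2, x3, x4 ≥ 0.
The optimal basis is {calcium carbonate, phthalo green}; carbon black, titanium dioxide drop out. The yellow component and density contribution requirements are met with equality.
So calcium carbonate = 3.483 kg, phthalo green = 0.8904 kg.
Total cost: 0.62·3.483 + 19.85·0.8904 = 19.8339.

$19.83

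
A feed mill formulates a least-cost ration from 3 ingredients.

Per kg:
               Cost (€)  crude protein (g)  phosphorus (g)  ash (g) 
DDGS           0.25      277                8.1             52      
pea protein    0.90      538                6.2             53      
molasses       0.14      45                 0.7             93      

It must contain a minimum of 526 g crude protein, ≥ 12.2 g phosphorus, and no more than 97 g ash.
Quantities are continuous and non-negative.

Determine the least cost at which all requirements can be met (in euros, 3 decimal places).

€0.490

Let x1 = kg of DDGS, x2 = kg of pea protein, x3 = kg of molasses.
Minimise 0.25x1 + 0.9x2 + 0.14x3 subject to:
  277x1 + 538x2 + 45x3 ≥ 526   (crude protein)
  8.1x1 + 6.2x2 + 0.7x3 ≥ 12.2   (phosphorus)
  52x1 + 53x2 + 93x3 ≤ 97   (ash)
  x1, x2, x3 ≥ 0.
The minimum-cost mix takes nothing from molasses — only DDGS, pea protein. Binding constraints: crude protein and ash.
That vertex is x1 = 1.828, x2 = 0.03633.
Hence cost = 0.25·1.828 + 0.9·0.03633 = €0.48970.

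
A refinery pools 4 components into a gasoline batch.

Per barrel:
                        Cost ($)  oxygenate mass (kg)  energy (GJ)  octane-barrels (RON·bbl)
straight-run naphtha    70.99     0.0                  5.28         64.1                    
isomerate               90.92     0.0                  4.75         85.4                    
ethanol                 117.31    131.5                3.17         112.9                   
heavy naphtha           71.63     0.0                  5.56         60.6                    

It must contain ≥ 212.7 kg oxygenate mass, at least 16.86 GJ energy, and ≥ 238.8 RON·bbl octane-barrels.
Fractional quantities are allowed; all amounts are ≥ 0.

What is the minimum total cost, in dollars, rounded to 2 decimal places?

$340.90

This is a linear program. Let x1 = barrels of straight-run naphtha, x2 = barrels of isomerate, x3 = barrels of ethanol, x4 = barrels of heavy naphtha.
min 70.99x1 + 90.92x2 + 117.31x3 + 71.63x4 s.t.:
  131.5x3 ≥ 212.7   (oxygenate mass)
  5.28x1 + 4.75x2 + 3.17x3 + 5.56x4 ≥ 16.86   (energy)
  64.1x1 + 85.4x2 + 112.9x3 + 60.6x4 ≥ 238.8   (octane-barrels)
  x1, x2, x3, x4 ≥ 0.
The optimal basis is {ethanol, heavy naphtha}; straight-run naphtha, isomerate drop out. Binding constraints: oxygenate mass and energy.
That vertex is x3 = 1.6175, x4 = 2.1102.
Cost = 117.31·1.6175 + 71.63·2.1102 = 340.9026.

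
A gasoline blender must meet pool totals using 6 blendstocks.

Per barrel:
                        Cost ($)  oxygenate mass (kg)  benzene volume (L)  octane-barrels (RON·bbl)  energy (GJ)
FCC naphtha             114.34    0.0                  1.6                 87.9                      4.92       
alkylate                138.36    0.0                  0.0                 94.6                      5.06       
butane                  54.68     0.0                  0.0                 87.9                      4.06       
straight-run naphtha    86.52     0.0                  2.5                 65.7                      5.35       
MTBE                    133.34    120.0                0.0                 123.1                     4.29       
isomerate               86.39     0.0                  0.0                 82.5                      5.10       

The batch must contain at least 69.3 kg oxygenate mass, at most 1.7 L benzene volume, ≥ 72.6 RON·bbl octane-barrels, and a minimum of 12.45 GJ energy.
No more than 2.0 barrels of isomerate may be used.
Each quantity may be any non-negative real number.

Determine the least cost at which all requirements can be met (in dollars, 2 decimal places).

$211.31

Set it up as a linear program. Let x1 = barrels of FCC naphtha, x2 = barrels of alkylate, x3 = barrels of butane, x4 = barrels of straight-run naphtha, x5 = barrels of MTBE, x6 = barrels of isomerate.
min 114.34x1 + 138.36x2 + 54.68x3 + 86.52x4 + 133.34x5 + 86.39x6 subject to:
  120x5 ≥ 69.3   (oxygenate mass)
  1.6x1 + 2.5x4 ≤ 1.7   (benzene volume)
  87.9x1 + 94.6x2 + 87.9x3 + 65.7x4 + 123.1x5 + 82.5x6 ≥ 72.6   (octane-barrels)
  4.92x1 + 5.06x2 + 4.06x3 + 5.35x4 + 4.29x5 + 5.1x6 ≥ 12.45   (energy)
  x6 ≤ 2
  x1, x2, x3, x4, x5, x6 ≥ 0.
The minimum-cost mix takes nothing from FCC naphtha, alkylate, straight-run naphtha, isomerate — only butane, MTBE. There the oxygenate mass and energy constraints are tight.
So butane = 2.4563 barrels, MTBE = 0.5775 barrels.
Total cost: 54.68·2.4563 + 133.34·0.5775 = 211.3143.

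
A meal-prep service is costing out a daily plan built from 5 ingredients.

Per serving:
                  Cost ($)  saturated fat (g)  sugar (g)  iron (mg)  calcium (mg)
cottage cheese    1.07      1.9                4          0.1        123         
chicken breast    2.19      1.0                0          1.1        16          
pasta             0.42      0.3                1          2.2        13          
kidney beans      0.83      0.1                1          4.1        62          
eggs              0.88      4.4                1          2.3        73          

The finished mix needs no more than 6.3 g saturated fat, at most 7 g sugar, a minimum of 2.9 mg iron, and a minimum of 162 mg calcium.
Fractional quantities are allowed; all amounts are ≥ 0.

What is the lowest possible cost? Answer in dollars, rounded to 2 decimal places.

$1.61

Set it up as a linear program. Let x1 = servings of cottage cheese, x2 = servings of chicken breast, x3 = servings of pasta, x4 = servings of kidney beans, x5 = servings of eggs.
Minimize 1.07x1 + 2.19x2 + 0.42x3 + 0.83x4 + 0.88x5 s.t.:
  1.9x1 + 1x2 + 0.3x3 + 0.1x4 + 4.4x5 ≤ 6.3   (saturated fat)
  4x1 + 1x3 + 1x4 + 1x5 ≤ 7   (sugar)
  0.1x1 + 1.1x2 + 2.2x3 + 4.1x4 + 2.3x5 ≥ 2.9   (iron)
  123x1 + 16x2 + 13x3 + 62x4 + 73x5 ≥ 162   (calcium)
  x1, x2, x3, x4, x5 ≥ 0.
The cheapest feasible vertex uses only cottage cheese, kidney beans; chicken breast, pasta, eggs are not used. There the iron and calcium constraints are tight.
Optimal quantities: cottage cheese = 0.9725 servings, kidney beans = 0.6836 servings.
Total cost: 1.07·0.9725 + 0.83·0.6836 = 1.6080.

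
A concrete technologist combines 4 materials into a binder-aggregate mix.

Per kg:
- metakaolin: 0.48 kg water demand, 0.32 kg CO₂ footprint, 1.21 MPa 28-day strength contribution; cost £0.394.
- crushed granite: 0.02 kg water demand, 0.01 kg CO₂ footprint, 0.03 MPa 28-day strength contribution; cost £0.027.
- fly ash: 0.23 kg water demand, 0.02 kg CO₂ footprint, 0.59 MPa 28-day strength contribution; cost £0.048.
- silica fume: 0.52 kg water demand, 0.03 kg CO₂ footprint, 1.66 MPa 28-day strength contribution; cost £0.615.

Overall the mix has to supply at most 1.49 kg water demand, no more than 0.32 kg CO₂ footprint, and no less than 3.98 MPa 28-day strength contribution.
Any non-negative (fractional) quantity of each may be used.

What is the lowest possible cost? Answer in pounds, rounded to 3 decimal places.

Let x1 = kg of metakaolin, x2 = kg of crushed granite, x3 = kg of fly ash, x4 = kg of silica fume.
Minimise 0.394x1 + 0.027x2 + 0.048x3 + 0.615x4 with:
  0.48x1 + 0.02x2 + 0.23x3 + 0.52x4 ≤ 1.49   (water demand)
  0.32x1 + 0.01x2 + 0.02x3 + 0.03x4 ≤ 0.32   (CO₂ footprint)
  1.21x1 + 0.03x2 + 0.59x3 + 1.66x4 ≥ 3.98   (28-day strength contribution)
  x1, x2, x3, x4 ≥ 0.
At the optimum only fly ash, silica fume are positive (metakaolin, crushed granite = 0). Binding constraints: water demand and 28-day strength contribution.
That vertex is x3 = 5.384, x4 = 0.484.
Objective = 0.048·5.384 + 0.615·0.484 = 0.55609.

£0.556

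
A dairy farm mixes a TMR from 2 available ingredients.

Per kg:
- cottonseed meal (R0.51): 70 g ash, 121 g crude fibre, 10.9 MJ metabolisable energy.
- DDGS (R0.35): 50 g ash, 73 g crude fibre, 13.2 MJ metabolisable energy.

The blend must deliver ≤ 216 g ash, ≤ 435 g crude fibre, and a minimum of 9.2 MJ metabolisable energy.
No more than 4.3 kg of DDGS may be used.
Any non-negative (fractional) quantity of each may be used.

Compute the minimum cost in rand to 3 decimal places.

Let x1 = kg of cottonseed meal, x2 = kg of DDGS.
Minimize 0.51x1 + 0.35x2 with:
  70x1 + 50x2 ≤ 216   (ash)
  121x1 + 73x2 ≤ 435   (crude fibre)
  10.9x1 + 13.2x2 ≥ 9.2   (metabolisable energy)
  x2 ≤ 4.3
  x1, x2 ≥ 0.
The cheapest feasible vertex uses only DDGS; cottonseed meal is not used. The metabolisable energy requirement is met with equality.
Optimal quantities: DDGS = 0.697 kg.
Total cost: 0.35·0.697 = 0.24395.

R0.244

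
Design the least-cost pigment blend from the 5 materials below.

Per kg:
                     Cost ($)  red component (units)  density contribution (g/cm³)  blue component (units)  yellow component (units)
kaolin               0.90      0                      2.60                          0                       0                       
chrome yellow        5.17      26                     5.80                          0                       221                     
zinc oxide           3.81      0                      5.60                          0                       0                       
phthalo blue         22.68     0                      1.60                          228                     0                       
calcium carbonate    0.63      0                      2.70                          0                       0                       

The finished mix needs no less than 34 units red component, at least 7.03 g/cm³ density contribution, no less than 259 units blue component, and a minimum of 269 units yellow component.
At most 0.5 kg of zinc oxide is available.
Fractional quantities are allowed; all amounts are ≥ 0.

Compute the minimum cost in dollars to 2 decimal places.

Set it up as a linear program. Let x1 = kg of kaolin, x2 = kg of chrome yellow, x3 = kg of zinc oxide, x4 = kg of phthalo blue, x5 = kg of calcium carbonate.
Minimise 0.9x1 + 5.17x2 + 3.81x3 + 22.68x4 + 0.63x5 with:
  26x2 ≥ 34   (red component)
  2.6x1 + 5.8x2 + 5.6x3 + 1.6x4 + 2.7x5 ≥ 7.03   (density contribution)
  228x4 ≥ 259   (blue component)
  221x2 ≥ 269   (yellow component)
  x3 ≤ 0.5
  x1, x2, x3, x4, x5 ≥ 0.
The cheapest feasible vertex uses only chrome yellow, phthalo blue; kaolin, zinc oxide, calcium carbonate are not used. Binding constraints: red component and blue component.
That vertex is x2 = 1.30769, x4 = 1.13596.
Hence cost = 5.17·1.30769 + 22.68·1.13596 = $32.5243.

$32.52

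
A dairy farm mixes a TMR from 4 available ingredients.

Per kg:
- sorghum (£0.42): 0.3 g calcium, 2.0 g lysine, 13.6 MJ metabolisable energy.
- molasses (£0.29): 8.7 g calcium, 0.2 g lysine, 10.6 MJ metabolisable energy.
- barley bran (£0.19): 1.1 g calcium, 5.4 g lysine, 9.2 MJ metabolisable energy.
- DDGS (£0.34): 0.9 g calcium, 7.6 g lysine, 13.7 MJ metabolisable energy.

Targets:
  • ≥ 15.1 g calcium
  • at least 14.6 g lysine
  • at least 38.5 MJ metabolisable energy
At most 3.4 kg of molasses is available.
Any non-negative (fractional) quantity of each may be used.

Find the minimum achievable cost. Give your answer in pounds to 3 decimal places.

Let x1 = kg of sorghum, x2 = kg of molasses, x3 = kg of barley bran, x4 = kg of DDGS.
min 0.42x1 + 0.29x2 + 0.19x3 + 0.34x4 s.t.:
  0.3x1 + 8.7x2 + 1.1x3 + 0.9x4 ≥ 15.1   (calcium)
  2x1 + 0.2x2 + 5.4x3 + 7.6x4 ≥ 14.6   (lysine)
  13.6x1 + 10.6x2 + 9.2x3 + 13.7x4 ≥ 38.5   (metabolisable energy)
  x2 ≤ 3.4
  x1, x2, x3, x4 ≥ 0.
At the optimum only molasses, barley bran are positive (sorghum, DDGS = 0). The calcium and lysine requirements are met with equality.
Solving gives x2 = 1.4, x3 = 2.652.
Hence cost = 0.29·1.4 + 0.19·2.652 = £0.90988.

£0.910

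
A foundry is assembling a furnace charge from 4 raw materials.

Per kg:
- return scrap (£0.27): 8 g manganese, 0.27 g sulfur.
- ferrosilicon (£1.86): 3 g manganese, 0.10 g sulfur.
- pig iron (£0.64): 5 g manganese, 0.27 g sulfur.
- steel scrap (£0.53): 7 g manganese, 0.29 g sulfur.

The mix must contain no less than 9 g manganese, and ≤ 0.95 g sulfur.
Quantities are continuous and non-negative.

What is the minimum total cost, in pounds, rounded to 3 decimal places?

This is a linear program. Let x1 = kg of return scrap, x2 = kg of ferrosilicon, x3 = kg of pig iron, x4 = kg of steel scrap.
Minimise 0.27x1 + 1.86x2 + 0.64x3 + 0.53x4 s.t.:
  8x1 + 3x2 + 5x3 + 7x4 ≥ 9   (manganese)
  0.27x1 + 0.1x2 + 0.27x3 + 0.29x4 ≤ 0.95   (sulfur)
  x1, x2, x3, x4 ≥ 0.
The minimum-cost mix takes nothing from ferrosilicon, pig iron, steel scrap — only return scrap. There the manganese constraint is tight.
That vertex is x1 = 1.125.
Objective = 0.27·1.125 = 0.30375.

£0.304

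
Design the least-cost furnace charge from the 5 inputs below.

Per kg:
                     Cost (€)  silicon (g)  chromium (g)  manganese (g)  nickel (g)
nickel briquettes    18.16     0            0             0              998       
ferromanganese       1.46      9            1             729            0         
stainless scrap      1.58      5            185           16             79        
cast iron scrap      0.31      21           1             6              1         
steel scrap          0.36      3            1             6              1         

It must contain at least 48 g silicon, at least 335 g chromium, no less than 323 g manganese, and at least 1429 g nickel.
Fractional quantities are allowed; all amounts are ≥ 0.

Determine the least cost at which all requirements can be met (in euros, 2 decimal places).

€27.32

Let x1 = kg of nickel briquettes, x2 = kg of ferromanganese, x3 = kg of stainless scrap, x4 = kg of cast iron scrap, x5 = kg of steel scrap.
min 18.16x1 + 1.46x2 + 1.58x3 + 0.31x4 + 0.36x5 s.t.:
  9x2 + 5x3 + 21x4 + 3x5 ≥ 48   (silicon)
  1x2 + 185x3 + 1x4 + 1x5 ≥ 335   (chromium)
  729x2 + 16x3 + 6x4 + 6x5 ≥ 323   (manganese)
  998x1 + 79x3 + 1x4 + 1x5 ≥ 1429   (nickel)
  x1, x2, x3, x4, x5 ≥ 0.
The cheapest feasible vertex uses only nickel briquettes, ferromanganese, stainless scrap, cast iron scrap; steel scrap is not used. There the silicon, chromium, manganese, nickel constraints are tight.
So nickel briquettes = 1.2877 kg, ferromanganese = 0.38966 kg, stainless scrap = 1.7996 kg, cast iron scrap = 1.6902 kg.
Total cost: 18.16·1.2877 + 1.46·0.38966 + 1.58·1.7996 + 0.31·1.6902 = 27.3209.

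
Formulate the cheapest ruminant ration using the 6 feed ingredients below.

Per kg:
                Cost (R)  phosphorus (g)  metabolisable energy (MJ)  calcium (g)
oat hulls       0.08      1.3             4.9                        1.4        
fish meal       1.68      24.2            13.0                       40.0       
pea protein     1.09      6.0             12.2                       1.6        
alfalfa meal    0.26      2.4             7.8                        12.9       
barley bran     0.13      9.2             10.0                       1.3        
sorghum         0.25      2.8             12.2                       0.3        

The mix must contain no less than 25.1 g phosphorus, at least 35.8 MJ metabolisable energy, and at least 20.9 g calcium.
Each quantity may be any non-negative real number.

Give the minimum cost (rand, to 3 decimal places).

R0.682

Let x1 = kg of oat hulls, x2 = kg of fish meal, x3 = kg of pea protein, x4 = kg of alfalfa meal, x5 = kg of barley bran, x6 = kg of sorghum.
min 0.08x1 + 1.68x2 + 1.09x3 + 0.26x4 + 0.13x5 + 0.25x6 subject to:
  1.3x1 + 24.2x2 + 6x3 + 2.4x4 + 9.2x5 + 2.8x6 ≥ 25.1   (phosphorus)
  4.9x1 + 13x2 + 12.2x3 + 7.8x4 + 10x5 + 12.2x6 ≥ 35.8   (metabolisable energy)
  1.4x1 + 40x2 + 1.6x3 + 12.9x4 + 1.3x5 + 0.3x6 ≥ 20.9   (calcium)
  x1, x2, x3, x4, x5, x6 ≥ 0.
The minimum-cost mix takes nothing from oat hulls, fish meal, pea protein, sorghum — only alfalfa meal, barley bran. The metabolisable energy and calcium requirements are met with equality.
Solving gives x4 = 1.367, x5 = 2.514.
Hence cost = 0.26·1.367 + 0.13·2.514 = R0.68224.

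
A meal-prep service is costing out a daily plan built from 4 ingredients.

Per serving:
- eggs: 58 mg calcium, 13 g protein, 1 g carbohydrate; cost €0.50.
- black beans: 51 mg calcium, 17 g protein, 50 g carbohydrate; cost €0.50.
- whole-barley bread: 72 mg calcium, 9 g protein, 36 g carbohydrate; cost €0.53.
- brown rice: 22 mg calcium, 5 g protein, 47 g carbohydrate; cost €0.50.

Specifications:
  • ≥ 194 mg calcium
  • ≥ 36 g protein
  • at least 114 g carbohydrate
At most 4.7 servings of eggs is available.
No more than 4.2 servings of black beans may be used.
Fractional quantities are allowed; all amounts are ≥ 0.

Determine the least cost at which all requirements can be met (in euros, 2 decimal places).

€1.57

Set it up as a linear program. Let x1 = servings of eggs, x2 = servings of black beans, x3 = servings of whole-barley bread, x4 = servings of brown rice.
Minimize 0.5x1 + 0.5x2 + 0.53x3 + 0.5x4 s.t.:
  58x1 + 51x2 + 72x3 + 22x4 ≥ 194   (calcium)
  13x1 + 17x2 + 9x3 + 5x4 ≥ 36   (protein)
  1x1 + 50x2 + 36x3 + 47x4 ≥ 114   (carbohydrate)
  x1 ≤ 4.7
  x2 ≤ 4.2
  x1, x2, x3, x4 ≥ 0.
The minimum-cost mix takes nothing from eggs, brown rice — only black beans, whole-barley bread. The calcium and protein requirements are met with equality.
So black beans = 1.106 servings, whole-barley bread = 1.911 servings.
Total cost: 0.5·1.106 + 0.53·1.911 = 1.5658.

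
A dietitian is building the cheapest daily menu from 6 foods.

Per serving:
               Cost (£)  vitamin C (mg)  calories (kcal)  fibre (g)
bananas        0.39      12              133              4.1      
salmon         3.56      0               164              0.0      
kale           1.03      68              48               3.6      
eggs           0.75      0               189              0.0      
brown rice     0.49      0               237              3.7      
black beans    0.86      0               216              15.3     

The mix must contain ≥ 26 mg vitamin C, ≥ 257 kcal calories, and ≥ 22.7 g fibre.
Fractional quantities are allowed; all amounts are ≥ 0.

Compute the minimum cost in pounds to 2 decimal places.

Set it up as a linear program. Let x1 = servings of bananas, x2 = servings of salmon, x3 = servings of kale, x4 = servings of eggs, x5 = servings of brown rice, x6 = servings of black beans.
Minimise 0.39x1 + 3.56x2 + 1.03x3 + 0.75x4 + 0.49x5 + 0.86x6 s.t.:
  12x1 + 68x3 ≥ 26   (vitamin C)
  133x1 + 164x2 + 48x3 + 189x4 + 237x5 + 216x6 ≥ 257   (calories)
  4.1x1 + 3.6x3 + 3.7x5 + 15.3x6 ≥ 22.7   (fibre)
  x1, x2, x3, x4, x5, x6 ≥ 0.
The cheapest feasible vertex uses only kale, black beans; bananas, salmon, eggs, brown rice are not used. Binding constraints: vitamin C and fibre.
Solving gives x3 = 0.3824, x6 = 1.394.
Cost = 1.03·0.3824 + 0.86·1.394 = 1.5927.

£1.59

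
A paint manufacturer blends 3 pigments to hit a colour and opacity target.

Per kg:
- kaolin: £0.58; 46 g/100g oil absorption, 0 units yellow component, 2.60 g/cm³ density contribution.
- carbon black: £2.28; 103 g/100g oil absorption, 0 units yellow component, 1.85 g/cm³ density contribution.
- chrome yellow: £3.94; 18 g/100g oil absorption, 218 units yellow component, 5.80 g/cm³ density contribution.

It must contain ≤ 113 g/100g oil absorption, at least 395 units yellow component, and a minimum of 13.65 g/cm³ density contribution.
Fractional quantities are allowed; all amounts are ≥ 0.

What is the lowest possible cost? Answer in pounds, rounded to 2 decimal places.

Let x1 = kg of kaolin, x2 = kg of carbon black, x3 = kg of chrome yellow.
min 0.58x1 + 2.28x2 + 3.94x3 s.t.:
  46x1 + 103x2 + 18x3 ≤ 113   (oil absorption)
  218x3 ≥ 395   (yellow component)
  2.6x1 + 1.85x2 + 5.8x3 ≥ 13.65   (density contribution)
  x1, x2, x3 ≥ 0.
At the optimum only kaolin, chrome yellow are positive (carbon black = 0). The yellow component and density contribution requirements are met with equality.
That vertex is x1 = 1.208, x3 = 1.812.
Cost = 0.58·1.208 + 3.94·1.812 = 7.8399.

£7.84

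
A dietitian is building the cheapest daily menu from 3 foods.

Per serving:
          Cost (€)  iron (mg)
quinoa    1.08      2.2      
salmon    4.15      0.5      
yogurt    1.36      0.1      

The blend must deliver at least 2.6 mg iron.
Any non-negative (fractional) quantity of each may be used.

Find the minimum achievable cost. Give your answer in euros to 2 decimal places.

€1.28

Let x1 = servings of quinoa, x2 = servings of salmon, x3 = servings of yogurt.
Minimise 1.08x1 + 4.15x2 + 1.36x3 with:
  2.2x1 + 0.5x2 + 0.1x3 ≥ 2.6   (iron)
  x1, x2, x3 ≥ 0.
The minimum-cost mix takes nothing from salmon, yogurt — only quinoa. There the iron constraint is tight.
Optimal quantities: quinoa = 1.182 servings.
Hence cost = 1.08·1.182 = €1.2766.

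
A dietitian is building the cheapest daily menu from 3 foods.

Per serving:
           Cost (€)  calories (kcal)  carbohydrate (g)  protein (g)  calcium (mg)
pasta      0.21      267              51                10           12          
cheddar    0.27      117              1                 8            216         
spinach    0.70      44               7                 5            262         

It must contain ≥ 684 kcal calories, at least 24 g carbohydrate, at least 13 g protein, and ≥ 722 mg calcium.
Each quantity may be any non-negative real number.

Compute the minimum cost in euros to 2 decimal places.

€1.12

This is a linear program. Let x1 = servings of pasta, x2 = servings of cheddar, x3 = servings of spinach.
Minimise 0.21x1 + 0.27x2 + 0.7x3 with:
  267x1 + 117x2 + 44x3 ≥ 684   (calories)
  51x1 + 1x2 + 7x3 ≥ 24   (carbohydrate)
  10x1 + 8x2 + 5x3 ≥ 13   (protein)
  12x1 + 216x2 + 262x3 ≥ 722   (calcium)
  x1, x2, x3 ≥ 0.
At the optimum only pasta, cheddar are positive (spinach = 0). There the calories and calcium constraints are tight.
Optimal quantities: pasta = 1.124 servings, cheddar = 3.28 servings.
Cost = 0.21·1.124 + 0.27·3.28 = 1.1216.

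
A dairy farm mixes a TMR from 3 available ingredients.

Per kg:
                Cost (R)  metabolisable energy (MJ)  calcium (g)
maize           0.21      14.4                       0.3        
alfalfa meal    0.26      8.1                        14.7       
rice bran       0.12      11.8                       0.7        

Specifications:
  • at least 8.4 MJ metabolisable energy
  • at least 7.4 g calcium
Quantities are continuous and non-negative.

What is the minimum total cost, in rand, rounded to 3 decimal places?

Let x1 = kg of maize, x2 = kg of alfalfa meal, x3 = kg of rice bran.
Minimise 0.21x1 + 0.26x2 + 0.12x3 with:
  14.4x1 + 8.1x2 + 11.8x3 ≥ 8.4   (metabolisable energy)
  0.3x1 + 14.7x2 + 0.7x3 ≥ 7.4   (calcium)
  x1, x2, x3 ≥ 0.
At the optimum only alfalfa meal, rice bran are positive (maize = 0). There the metabolisable energy and calcium constraints are tight.
So alfalfa meal = 0.4854 kg, rice bran = 0.3787 kg.
Objective = 0.26·0.4854 + 0.12·0.3787 = 0.17165.

R0.172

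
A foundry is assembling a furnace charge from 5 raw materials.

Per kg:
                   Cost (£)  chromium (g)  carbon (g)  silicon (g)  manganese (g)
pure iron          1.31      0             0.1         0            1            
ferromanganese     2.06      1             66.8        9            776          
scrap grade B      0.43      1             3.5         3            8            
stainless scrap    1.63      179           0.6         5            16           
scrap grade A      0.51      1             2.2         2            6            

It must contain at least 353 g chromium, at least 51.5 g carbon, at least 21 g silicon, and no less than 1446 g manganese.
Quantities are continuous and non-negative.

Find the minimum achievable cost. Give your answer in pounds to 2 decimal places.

£6.95

Set it up as a linear program. Let x1 = kg of pure iron, x2 = kg of ferromanganese, x3 = kg of scrap grade B, x4 = kg of stainless scrap, x5 = kg of scrap grade A.
min 1.31x1 + 2.06x2 + 0.43x3 + 1.63x4 + 0.51x5 subject to:
  1x2 + 1x3 + 179x4 + 1x5 ≥ 353   (chromium)
  0.1x1 + 66.8x2 + 3.5x3 + 0.6x4 + 2.2x5 ≥ 51.5   (carbon)
  9x2 + 3x3 + 5x4 + 2x5 ≥ 21   (silicon)
  1x1 + 776x2 + 8x3 + 16x4 + 6x5 ≥ 1446   (manganese)
  x1, x2, x3, x4, x5 ≥ 0.
At the optimum only ferromanganese, stainless scrap are positive (pure iron, scrap grade B, scrap grade A = 0). Binding constraints: chromium and manganese.
Solving gives x2 = 1.823, x4 = 1.962.
Total cost: 2.06·1.823 + 1.63·1.962 = 6.9534.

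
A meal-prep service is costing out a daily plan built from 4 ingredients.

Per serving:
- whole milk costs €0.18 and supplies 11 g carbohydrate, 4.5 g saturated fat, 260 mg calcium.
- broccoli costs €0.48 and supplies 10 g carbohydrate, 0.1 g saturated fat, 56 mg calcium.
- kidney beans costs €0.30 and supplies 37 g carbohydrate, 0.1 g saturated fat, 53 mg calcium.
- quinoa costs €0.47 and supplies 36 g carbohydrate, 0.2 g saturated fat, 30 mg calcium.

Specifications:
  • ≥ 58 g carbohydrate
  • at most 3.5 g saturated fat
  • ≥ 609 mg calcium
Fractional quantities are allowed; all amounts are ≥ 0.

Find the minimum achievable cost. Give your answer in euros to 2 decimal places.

€2.69

This is a linear program. Let x1 = servings of whole milk, x2 = servings of broccoli, x3 = servings of kidney beans, x4 = servings of quinoa.
Minimize 0.18x1 + 0.48x2 + 0.3x3 + 0.47x4 with:
  11x1 + 10x2 + 37x3 + 36x4 ≥ 58   (carbohydrate)
  4.5x1 + 0.1x2 + 0.1x3 + 0.2x4 ≤ 3.5   (saturated fat)
  260x1 + 56x2 + 53x3 + 30x4 ≥ 609   (calcium)
  x1, x2, x3, x4 ≥ 0.
The minimum-cost mix takes nothing from broccoli, quinoa — only whole milk, kidney beans. There the saturated fat and calcium constraints are tight.
So whole milk = 0.5864 servings, kidney beans = 8.614 servings.
Cost = 0.18·0.5864 + 0.3·8.614 = 2.6898.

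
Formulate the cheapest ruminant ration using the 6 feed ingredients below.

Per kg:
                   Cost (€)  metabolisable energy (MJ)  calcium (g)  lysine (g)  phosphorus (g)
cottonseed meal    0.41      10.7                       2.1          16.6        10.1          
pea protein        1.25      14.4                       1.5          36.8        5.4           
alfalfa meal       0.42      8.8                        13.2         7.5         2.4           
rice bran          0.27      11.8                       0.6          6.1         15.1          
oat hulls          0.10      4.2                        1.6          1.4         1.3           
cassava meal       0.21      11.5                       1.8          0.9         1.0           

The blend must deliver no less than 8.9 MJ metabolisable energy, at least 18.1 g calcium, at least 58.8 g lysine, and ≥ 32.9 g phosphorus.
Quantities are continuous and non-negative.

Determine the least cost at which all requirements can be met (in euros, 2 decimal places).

This is a linear program. Let x1 = kg of cottonseed meal, x2 = kg of pea protein, x3 = kg of alfalfa meal, x4 = kg of rice bran, x5 = kg of oat hulls, x6 = kg of cassava meal.
min 0.41x1 + 1.25x2 + 0.42x3 + 0.27x4 + 0.1x5 + 0.21x6 s.t.:
  10.7x1 + 14.4x2 + 8.8x3 + 11.8x4 + 4.2x5 + 11.5x6 ≥ 8.9   (metabolisable energy)
  2.1x1 + 1.5x2 + 13.2x3 + 0.6x4 + 1.6x5 + 1.8x6 ≥ 18.1   (calcium)
  16.6x1 + 36.8x2 + 7.5x3 + 6.1x4 + 1.4x5 + 0.9x6 ≥ 58.8   (lysine)
  10.1x1 + 5.4x2 + 2.4x3 + 15.1x4 + 1.3x5 + 1x6 ≥ 32.9   (phosphorus)
  x1, x2, x3, x4, x5, x6 ≥ 0.
At the optimum only cottonseed meal, alfalfa meal are positive (pea protein, rice bran, oat hulls, cassava meal = 0). Binding constraints: calcium and lysine.
That vertex is x1 = 3.149, x3 = 0.8702.
Hence cost = 0.41·3.149 + 0.42·0.8702 = €1.6566.

€1.66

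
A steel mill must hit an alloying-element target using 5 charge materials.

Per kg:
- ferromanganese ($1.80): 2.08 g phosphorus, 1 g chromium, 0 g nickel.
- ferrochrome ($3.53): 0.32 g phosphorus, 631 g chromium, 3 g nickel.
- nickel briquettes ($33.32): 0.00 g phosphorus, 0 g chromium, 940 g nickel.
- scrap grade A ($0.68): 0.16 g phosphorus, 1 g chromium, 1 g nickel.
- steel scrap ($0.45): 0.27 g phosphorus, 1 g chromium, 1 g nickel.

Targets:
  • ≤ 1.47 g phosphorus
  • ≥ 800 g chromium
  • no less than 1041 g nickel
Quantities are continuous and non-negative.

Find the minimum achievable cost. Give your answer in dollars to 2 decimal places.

Treat it as an LP. Let x1 = kg of ferromanganese, x2 = kg of ferrochrome, x3 = kg of nickel briquettes, x4 = kg of scrap grade A, x5 = kg of steel scrap.
min 1.8x1 + 3.53x2 + 33.32x3 + 0.68x4 + 0.45x5 s.t.:
  2.08x1 + 0.32x2 + 0.16x4 + 0.27x5 ≤ 1.47   (phosphorus)
  1x1 + 631x2 + 1x4 + 1x5 ≥ 800   (chromium)
  3x2 + 940x3 + 1x4 + 1x5 ≥ 1041   (nickel)
  x1, x2, x3, x4, x5 ≥ 0.
The minimum-cost mix takes nothing from ferromanganese, scrap grade A, steel scrap — only ferrochrome, nickel briquettes. The chromium and nickel requirements are met with equality.
Optimal quantities: ferrochrome = 1.2678 kg, nickel briquettes = 1.1034 kg.
Total cost: 3.53·1.2678 + 33.32·1.1034 = 41.2406.

$41.24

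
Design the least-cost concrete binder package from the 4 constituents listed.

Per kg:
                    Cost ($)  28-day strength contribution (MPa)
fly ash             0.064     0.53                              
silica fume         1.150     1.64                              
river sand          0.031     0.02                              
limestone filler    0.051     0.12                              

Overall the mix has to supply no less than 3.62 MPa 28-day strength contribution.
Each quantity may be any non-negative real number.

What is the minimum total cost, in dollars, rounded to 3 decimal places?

$0.437

Let x1 = kg of fly ash, x2 = kg of silica fume, x3 = kg of river sand, x4 = kg of limestone filler.
Minimize 0.064x1 + 1.15x2 + 0.031x3 + 0.051x4 s.t.:
  0.53x1 + 1.64x2 + 0.02x3 + 0.12x4 ≥ 3.62   (28-day strength contribution)
  x1, x2, x3, x4 ≥ 0.
The cheapest feasible vertex uses only fly ash; silica fume, river sand, limestone filler are not used. The 28-day strength contribution requirement is met with equality.
That vertex is x1 = 6.83.
Objective = 0.064·6.83 = 0.43712.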